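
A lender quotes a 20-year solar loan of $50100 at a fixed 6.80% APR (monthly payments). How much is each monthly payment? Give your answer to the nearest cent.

$382.43

At 6.80% the monthly rate is 0.0056667, so the payment is 50,100 × 0.0056667 / (1 − 1.0056667^−240) = $382.43.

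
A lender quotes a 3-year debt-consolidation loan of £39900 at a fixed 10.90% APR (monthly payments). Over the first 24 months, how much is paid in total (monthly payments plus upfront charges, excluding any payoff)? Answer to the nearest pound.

£31,305

Monthly rate = 10.9%/12 = 0.0090833; payment = 39,900 × 0.0090833 / (1 − (1+0.0090833)^−36) = £1,304.39.
Total outlay = 24 × £1,304.39 = £31,305.36.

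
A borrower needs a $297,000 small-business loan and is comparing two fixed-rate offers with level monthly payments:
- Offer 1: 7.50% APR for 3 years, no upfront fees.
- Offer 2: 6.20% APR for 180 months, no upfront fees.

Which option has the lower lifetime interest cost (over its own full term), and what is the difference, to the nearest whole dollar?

Offer 1: at 7.50% the monthly rate is 0.0062500, so the payment is 297,000 × 0.0062500 / (1 − 1.0062500^−36) = $9,238.55.
Total interest on Offer 1 = 36 × $9,238.55 − $297,000 = $35,587.80.
Offer 2: monthly rate = 6.2%/12 = 0.0051667; payment = 297,000 × 0.0051667 / (1 − (1+0.0051667)^−180) = $2,538.46.
Total interest on Offer 2 = 180 × $2,538.46 − $297,000 = $159,922.80.
Offer 1 is lower by $124,335.00.

Offer 1 by $124,335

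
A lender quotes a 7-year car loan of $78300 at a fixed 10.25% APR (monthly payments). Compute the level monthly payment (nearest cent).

$1,310.01

Monthly rate = 10.25%/12 = 0.0085417; payment = 78,300 × 0.0085417 / (1 − (1+0.0085417)^−84) = $1,310.01.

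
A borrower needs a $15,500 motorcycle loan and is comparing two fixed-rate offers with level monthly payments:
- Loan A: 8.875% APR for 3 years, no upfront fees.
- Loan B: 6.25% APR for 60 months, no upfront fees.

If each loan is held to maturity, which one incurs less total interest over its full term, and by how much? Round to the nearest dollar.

Loan A: at 8.875% the monthly rate is 0.0073958, so the payment is 15,500 × 0.0073958 / (1 − 1.0073958^−36) = $491.99.
Total interest on Loan A = 36 × $491.99 − $15,500 = $2,211.64.
Loan B: monthly rate = 6.25%/12 = 0.0052083; payment = 15,500 × 0.0052083 / (1 − (1+0.0052083)^−60) = $301.46.
Total interest on Loan B = 60 × $301.46 − $15,500 = $2,587.60.
Loan A is lower by $375.96.

Loan A by $376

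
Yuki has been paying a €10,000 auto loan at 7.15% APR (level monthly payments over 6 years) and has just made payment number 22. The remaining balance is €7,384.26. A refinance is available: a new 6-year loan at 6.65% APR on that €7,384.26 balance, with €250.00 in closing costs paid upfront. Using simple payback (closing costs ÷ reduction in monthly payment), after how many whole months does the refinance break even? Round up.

6 months

Current payment = 10,000 × 7.15%/12 / (1 − (1+0.0059583)^−72) = €171.21.
Refinanced payment = 7,384.26 × 0.0055417 / (1 − (1+0.0055417)^−72) = €124.66.
Monthly savings = €171.21 − €124.66 = €46.55.
Break-even = €250.00 / €46.55 = 5.37 → 6 months.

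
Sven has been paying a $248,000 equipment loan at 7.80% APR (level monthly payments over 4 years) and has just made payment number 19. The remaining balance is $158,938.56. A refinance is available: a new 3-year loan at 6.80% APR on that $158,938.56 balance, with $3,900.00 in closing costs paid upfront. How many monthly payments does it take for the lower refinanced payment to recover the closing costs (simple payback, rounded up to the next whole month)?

Current payment = 248,000 × 7.8%/12 / (1 − (1+0.0065000)^−48) = $6,031.15.
Refinanced payment = 158,938.56 × 0.0056667 / (1 − (1+0.0056667)^−36) = $4,893.04.
Monthly savings = $6,031.15 − $4,893.04 = $1,138.11.
Break-even = $3,900.00 / $1,138.11 = 3.43 → 4 months.

4 months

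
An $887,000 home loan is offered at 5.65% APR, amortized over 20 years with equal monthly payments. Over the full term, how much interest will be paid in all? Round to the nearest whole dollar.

At 5.65% the monthly rate is 0.0047083, so the payment is 887,000 × 0.0047083 / (1 − 1.0047083^−240) = $6,176.95.
Total paid = 240 × $6,176.95 = $1,482,468.00; interest = $1,482,468.00 − $887,000 = $595,468.00.

$595,468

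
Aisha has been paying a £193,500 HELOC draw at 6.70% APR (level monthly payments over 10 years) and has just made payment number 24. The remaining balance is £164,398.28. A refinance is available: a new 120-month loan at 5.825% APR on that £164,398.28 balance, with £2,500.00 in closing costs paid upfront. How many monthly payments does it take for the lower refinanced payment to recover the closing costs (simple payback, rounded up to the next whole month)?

7 months

Current payment = 193,500 × 6.7%/12 / (1 − (1+0.0055833)^−120) = £2,216.90.
Refinanced payment = 164,398.28 × 0.0048542 / (1 − (1+0.0048542)^−120) = £1,810.74.
Monthly savings = £2,216.90 − £1,810.74 = £406.16.
Break-even = £2,500.00 / £406.16 = 6.16 → 7 months.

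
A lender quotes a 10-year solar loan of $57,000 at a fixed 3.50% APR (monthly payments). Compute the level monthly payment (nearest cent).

$563.65

At 3.50% the monthly rate is 0.0029167, so the payment is 57,000 × 0.0029167 / (1 − 1.0029167^−120) = $563.65.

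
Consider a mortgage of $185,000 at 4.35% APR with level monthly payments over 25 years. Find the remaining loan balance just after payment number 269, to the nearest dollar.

With monthly rate i = 4.35%/12 = 0.0036250, the balance after k of n payments is P · [(1+i)^n − (1+i)^k] / [(1+i)^n − 1].
(1+0.0036250)^300 = 2.96101957 and (1+0.0036250)^269 = 2.64682775, so the balance is 185,000 × (2.96101957 − 2.64682775) / (2.96101957 − 1) = $29,640.44.

$29,640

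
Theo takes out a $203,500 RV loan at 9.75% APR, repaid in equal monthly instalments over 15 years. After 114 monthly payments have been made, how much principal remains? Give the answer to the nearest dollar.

$109,792

With monthly rate i = 9.75%/12 = 0.0081250, the balance after k of n payments is P · [(1+i)^n − (1+i)^k] / [(1+i)^n − 1].
(1+0.0081250)^180 = 4.29130371 and (1+0.0081250)^114 = 2.51559000, so the balance is 203,500 × (4.29130371 − 2.51559000) / (4.29130371 − 1) = $109,791.67.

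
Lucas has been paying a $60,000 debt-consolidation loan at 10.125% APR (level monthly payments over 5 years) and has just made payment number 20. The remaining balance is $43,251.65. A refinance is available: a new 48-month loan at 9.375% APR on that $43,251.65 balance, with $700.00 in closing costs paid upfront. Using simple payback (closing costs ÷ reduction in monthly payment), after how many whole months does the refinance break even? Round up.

Current payment = 60,000 × 10.125%/12 / (1 − (1+0.0084375)^−60) = $1,278.52.
Refinanced payment = 43,251.65 × 0.0078125 / (1 − (1+0.0078125)^−48) = $1,084.04.
Monthly savings = $1,278.52 − $1,084.04 = $194.48.
Break-even = $700.00 / $194.48 = 3.60 → 4 months.

4 months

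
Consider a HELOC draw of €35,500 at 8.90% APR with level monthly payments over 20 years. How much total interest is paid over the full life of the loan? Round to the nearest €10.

At 8.90% the monthly rate is 0.0074167, so the payment is 35,500 × 0.0074167 / (1 − 1.0074167^−240) = €317.12.
Total paid = 240 × €317.12 = €76,108.80; interest = €76,108.80 − €35,500 = €40,608.80.

€40,610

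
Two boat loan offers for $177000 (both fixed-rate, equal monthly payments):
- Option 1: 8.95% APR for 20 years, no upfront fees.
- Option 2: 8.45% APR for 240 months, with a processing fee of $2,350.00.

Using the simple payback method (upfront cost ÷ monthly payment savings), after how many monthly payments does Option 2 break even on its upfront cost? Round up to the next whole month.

Option 1: at 8.95% the monthly rate is 0.0074583, so the payment is 177,000 × 0.0074583 / (1 − 1.0074583^−240) = $1,586.83.
Option 2: monthly rate = 8.45%/12 = 0.0070417; payment = 177,000 × 0.0070417 / (1 − (1+0.0070417)^−240) = $1,530.45.
Monthly savings = $1,586.83 − $1,530.45 = $56.38.
Break-even = $2,350.00 / $56.38 = 41.68 → 42 months.

42 months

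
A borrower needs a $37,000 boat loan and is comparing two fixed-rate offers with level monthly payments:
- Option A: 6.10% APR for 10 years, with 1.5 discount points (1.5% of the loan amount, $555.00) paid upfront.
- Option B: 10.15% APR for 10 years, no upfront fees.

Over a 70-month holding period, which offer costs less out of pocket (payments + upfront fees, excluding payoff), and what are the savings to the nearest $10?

Option A: monthly rate = 6.1%/12 = 0.0050833; payment = 37,000 × 0.0050833 / (1 − (1+0.0050833)^−120) = $412.64.
Option B: monthly rate = 10.15%/12 = 0.0084583; payment = 37,000 × 0.0084583 / (1 − (1+0.0084583)^−120) = $492.04.
Over 70 months: Option A costs 70 × $412.64 + $555.00 = $29,439.80; Option B costs 70 × $492.04 = $34,442.80.
Option A is cheaper by $34,442.80 − $29,439.80 = $5,003.00.

Option A by $5,000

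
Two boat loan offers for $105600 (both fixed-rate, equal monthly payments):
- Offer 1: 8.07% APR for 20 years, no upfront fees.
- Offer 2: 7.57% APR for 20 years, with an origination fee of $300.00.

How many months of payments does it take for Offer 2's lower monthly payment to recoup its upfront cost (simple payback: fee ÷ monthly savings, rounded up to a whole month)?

Offer 1: monthly rate = 8.07%/12 = 0.0067250; payment = 105,600 × 0.0067250 / (1 − (1+0.0067250)^−240) = $887.89.
Offer 2: at 7.57% the monthly rate is 0.0063083, so the payment is 105,600 × 0.0063083 / (1 − 1.0063083^−240) = $855.23.
Monthly savings = $887.89 − $855.23 = $32.66.
Break-even = $300.00 / $32.66 = 9.19 → 10 months.

10 months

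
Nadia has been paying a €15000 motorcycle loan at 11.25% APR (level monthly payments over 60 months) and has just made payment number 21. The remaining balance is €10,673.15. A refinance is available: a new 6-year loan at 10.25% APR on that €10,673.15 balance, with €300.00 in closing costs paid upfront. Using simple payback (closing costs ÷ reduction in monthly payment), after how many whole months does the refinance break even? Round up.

3 months

Current payment = 15,000 × 11.25%/12 / (1 − (1+0.0093750)^−60) = €328.01.
Refinanced payment = 10,673.15 × 0.0085417 / (1 − (1+0.0085417)^−72) = €199.08.
Monthly savings = €328.01 − €199.08 = €128.93.
Break-even = €300.00 / €128.93 = 2.33 → 3 months.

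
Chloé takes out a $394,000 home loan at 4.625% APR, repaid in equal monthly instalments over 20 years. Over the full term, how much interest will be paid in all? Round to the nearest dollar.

$210,632

At 4.625% the monthly rate is 0.0038542, so the payment is 394,000 × 0.0038542 / (1 − 1.0038542^−240) = $2,519.30.
Total paid = 240 × $2,519.30 = $604,632.00; interest = $604,632.00 − $394,000 = $210,632.00.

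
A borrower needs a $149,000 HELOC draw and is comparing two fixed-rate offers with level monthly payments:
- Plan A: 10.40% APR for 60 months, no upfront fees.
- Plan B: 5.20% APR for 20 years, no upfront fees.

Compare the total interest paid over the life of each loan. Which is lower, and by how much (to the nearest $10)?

Plan A by $48,260

Plan A: at 10.40% the monthly rate is 0.0086667, so the payment is 149,000 × 0.0086667 / (1 − 1.0086667^−60) = $3,195.21.
Total interest on Plan A = 60 × $3,195.21 − $149,000 = $42,712.60.
Plan B: at 5.20% the monthly rate is 0.0043333, so the payment is 149,000 × 0.0043333 / (1 − 1.0043333^−240) = $999.87.
Total interest on Plan B = 240 × $999.87 − $149,000 = $90,968.80.
Plan A is lower by $48,256.20.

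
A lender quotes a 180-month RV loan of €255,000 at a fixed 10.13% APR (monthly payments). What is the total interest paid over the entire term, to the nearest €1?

€241,901

Monthly rate = 10.13%/12 = 0.0084417; payment = 255,000 × 0.0084417 / (1 − (1+0.0084417)^−180) = €2,760.56.
Total paid = 180 × €2,760.56 = €496,900.80; interest = €496,900.80 − €255,000 = €241,900.80.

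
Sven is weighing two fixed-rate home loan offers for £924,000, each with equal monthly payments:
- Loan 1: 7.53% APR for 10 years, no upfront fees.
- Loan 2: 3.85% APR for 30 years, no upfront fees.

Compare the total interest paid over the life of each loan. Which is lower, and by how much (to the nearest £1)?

Loan 1 by £241,542

Loan 1: monthly rate = 7.53%/12 = 0.0062750; payment = 924,000 × 0.0062750 / (1 − (1+0.0062750)^−120) = £10,982.52.
Total interest on Loan 1 = 120 × £10,982.52 − £924,000 = £393,902.40.
Loan 2: monthly rate = 3.85%/12 = 0.0032083; payment = 924,000 × 0.0032083 / (1 − (1+0.0032083)^−360) = £4,331.79.
Total interest on Loan 2 = 360 × £4,331.79 − £924,000 = £635,444.40.
Loan 1 is lower by £241,542.00.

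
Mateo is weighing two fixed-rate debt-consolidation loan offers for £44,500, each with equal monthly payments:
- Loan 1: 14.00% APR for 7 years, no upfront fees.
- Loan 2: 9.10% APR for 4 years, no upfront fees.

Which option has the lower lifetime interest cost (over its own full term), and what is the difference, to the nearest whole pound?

Loan 2 by £16,794

Loan 1: at 14.00% the monthly rate is 0.0116667, so the payment is 44,500 × 0.0116667 / (1 − 1.0116667^−84) = £833.93.
Total interest on Loan 1 = 84 × £833.93 − £44,500 = £25,550.12.
Loan 2: monthly rate = 9.1%/12 = 0.0075833; payment = 44,500 × 0.0075833 / (1 − (1+0.0075833)^−48) = £1,109.50.
Total interest on Loan 2 = 48 × £1,109.50 − £44,500 = £8,756.00.
Loan 2 is lower by £16,794.12.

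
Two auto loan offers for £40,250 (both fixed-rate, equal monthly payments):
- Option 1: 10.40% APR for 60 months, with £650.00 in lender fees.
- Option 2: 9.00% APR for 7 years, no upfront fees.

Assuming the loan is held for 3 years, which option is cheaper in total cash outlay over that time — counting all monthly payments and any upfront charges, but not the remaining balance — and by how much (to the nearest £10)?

Option 2 by £8,410

Option 1: at 10.40% the monthly rate is 0.0086667, so the payment is 40,250 × 0.0086667 / (1 − 1.0086667^−60) = £863.14.
Option 2: monthly rate = 9%/12 = 0.0075000; payment = 40,250 × 0.0075000 / (1 − (1+0.0075000)^−84) = £647.59.
Over 36 months: Option 1 costs 36 × £863.14 + £650.00 = £31,723.04; Option 2 costs 36 × £647.59 = £23,313.24.
Option 2 is cheaper by £31,723.04 − £23,313.24 = £8,409.80.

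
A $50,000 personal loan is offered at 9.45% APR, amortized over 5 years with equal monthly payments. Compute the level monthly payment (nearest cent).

At 9.45% the monthly rate is 0.0078750, so the payment is 50,000 × 0.0078750 / (1 − 1.0078750^−60) = $1,048.87.

$1,048.87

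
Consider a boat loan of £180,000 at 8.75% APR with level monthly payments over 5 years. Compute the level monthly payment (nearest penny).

Monthly rate = 8.75%/12 = 0.0072917; payment = 180,000 × 0.0072917 / (1 − (1+0.0072917)^−60) = £3,714.70.

£3,714.70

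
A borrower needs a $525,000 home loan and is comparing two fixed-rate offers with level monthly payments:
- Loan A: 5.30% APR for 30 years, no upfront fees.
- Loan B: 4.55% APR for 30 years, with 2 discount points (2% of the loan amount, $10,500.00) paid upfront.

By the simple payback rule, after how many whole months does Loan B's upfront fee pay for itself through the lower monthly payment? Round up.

44 months

Loan A: monthly rate = 5.3%/12 = 0.0044167; payment = 525,000 × 0.0044167 / (1 − (1+0.0044167)^−360) = $2,915.35.
Loan B: at 4.55% the monthly rate is 0.0037917, so the payment is 525,000 × 0.0037917 / (1 − 1.0037917^−360) = $2,675.72.
Monthly savings = $2,915.35 − $2,675.72 = $239.63.
Break-even = $10,500.00 / $239.63 = 43.82 → 44 months.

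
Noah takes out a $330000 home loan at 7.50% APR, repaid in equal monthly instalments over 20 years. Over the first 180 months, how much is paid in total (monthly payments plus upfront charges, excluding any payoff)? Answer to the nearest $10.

$478,520

At 7.50% the monthly rate is 0.0062500, so the payment is 330,000 × 0.0062500 / (1 − 1.0062500^−240) = $2,658.46.
Total outlay = 180 × $2,658.46 = $478,522.80.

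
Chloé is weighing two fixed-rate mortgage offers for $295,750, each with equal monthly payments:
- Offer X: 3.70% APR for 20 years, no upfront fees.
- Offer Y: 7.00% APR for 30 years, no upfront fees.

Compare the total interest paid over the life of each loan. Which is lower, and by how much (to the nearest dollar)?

Offer X by $289,360

Offer X: monthly rate = 3.7%/12 = 0.0030833; payment = 295,750 × 0.0030833 / (1 − (1+0.0030833)^−240) = $1,745.78.
Total interest on Offer X = 240 × $1,745.78 − $295,750 = $123,237.20.
Offer Y: at 7.00% the monthly rate is 0.0058333, so the payment is 295,750 × 0.0058333 / (1 − 1.0058333^−360) = $1,967.63.
Total interest on Offer Y = 360 × $1,967.63 − $295,750 = $412,596.80.
Offer X is lower by $289,359.60.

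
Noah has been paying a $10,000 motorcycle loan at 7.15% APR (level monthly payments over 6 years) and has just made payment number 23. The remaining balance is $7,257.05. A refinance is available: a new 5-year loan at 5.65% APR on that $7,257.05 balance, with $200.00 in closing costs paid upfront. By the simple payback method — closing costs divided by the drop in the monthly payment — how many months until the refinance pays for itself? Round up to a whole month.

7 months

Current payment = 10,000 × 7.15%/12 / (1 − (1+0.0059583)^−72) = $171.21.
Refinanced payment = 7,257.05 × 0.0047083 / (1 − (1+0.0047083)^−60) = $139.12.
Monthly savings = $171.21 − $139.12 = $32.09.
Break-even = $200.00 / $32.09 = 6.23 → 7 months.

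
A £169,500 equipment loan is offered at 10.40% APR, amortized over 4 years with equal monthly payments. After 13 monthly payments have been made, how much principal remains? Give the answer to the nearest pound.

With monthly rate i = 10.4%/12 = 0.0086667, the balance after k of n payments is P · [(1+i)^n − (1+i)^k] / [(1+i)^n − 1].
(1+0.0086667)^48 = 1.51317135 and (1+0.0086667)^13 = 1.11871561, so the balance is 169,500 × (1.51317135 − 1.11871561) / (1.51317135 − 1) = £130,288.35.

£130,288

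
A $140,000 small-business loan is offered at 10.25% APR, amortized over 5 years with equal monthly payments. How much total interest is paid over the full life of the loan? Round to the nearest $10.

Monthly rate = 10.25%/12 = 0.0085417; payment = 140,000 × 0.0085417 / (1 − (1+0.0085417)^−60) = $2,991.84.
Total paid = 60 × $2,991.84 = $179,510.40; interest = $179,510.40 − $140,000 = $39,510.40.

$39,510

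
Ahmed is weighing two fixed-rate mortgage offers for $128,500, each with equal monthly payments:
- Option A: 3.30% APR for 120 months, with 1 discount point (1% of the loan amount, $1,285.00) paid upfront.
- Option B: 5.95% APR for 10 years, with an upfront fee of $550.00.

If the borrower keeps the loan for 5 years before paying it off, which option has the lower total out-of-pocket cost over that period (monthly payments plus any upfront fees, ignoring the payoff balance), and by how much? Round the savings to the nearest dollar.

Option A by $9,148

Option A: monthly rate = 3.3%/12 = 0.0027500; payment = 128,500 × 0.0027500 / (1 − (1+0.0027500)^−120) = $1,258.68.
Option B: monthly rate = 5.95%/12 = 0.0049583; payment = 128,500 × 0.0049583 / (1 − (1+0.0049583)^−120) = $1,423.39.
Over 60 months: Option A costs 60 × $1,258.68 + $1,285.00 = $76,805.80; Option B costs 60 × $1,423.39 + $550.00 = $85,953.40.
Option A is cheaper by $85,953.40 − $76,805.80 = $9,147.60.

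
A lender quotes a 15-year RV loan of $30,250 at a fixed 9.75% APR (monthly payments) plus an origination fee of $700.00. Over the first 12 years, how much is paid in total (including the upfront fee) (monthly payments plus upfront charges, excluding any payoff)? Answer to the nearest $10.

At 9.75% the monthly rate is 0.0081250, so the payment is 30,250 × 0.0081250 / (1 − 1.0081250^−180) = $320.46.
Total outlay = 144 × $320.46 + $700.00 = $46,846.24.

$46,850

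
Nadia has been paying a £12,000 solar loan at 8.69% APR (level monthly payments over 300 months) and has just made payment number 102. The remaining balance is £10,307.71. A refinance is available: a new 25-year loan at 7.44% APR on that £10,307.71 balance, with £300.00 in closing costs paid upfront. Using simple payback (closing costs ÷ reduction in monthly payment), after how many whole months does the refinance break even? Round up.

14 months

Current payment = 12,000 × 8.69%/12 / (1 − (1+0.0072417)^−300) = £98.17.
Refinanced payment = 10,307.71 × 0.0062000 / (1 − (1+0.0062000)^−300) = £75.77.
Monthly savings = £98.17 − £75.77 = £22.40.
Break-even = £300.00 / £22.40 = 13.39 → 14 months.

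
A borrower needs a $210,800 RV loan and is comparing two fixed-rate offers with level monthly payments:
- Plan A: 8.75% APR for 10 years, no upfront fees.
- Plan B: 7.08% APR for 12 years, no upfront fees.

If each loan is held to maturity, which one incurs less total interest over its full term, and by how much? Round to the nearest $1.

Plan A: at 8.75% the monthly rate is 0.0072917, so the payment is 210,800 × 0.0072917 / (1 − 1.0072917^−120) = $2,641.89.
Total interest on Plan A = 120 × $2,641.89 − $210,800 = $106,226.80.
Plan B: monthly rate = 7.08%/12 = 0.0059000; payment = 210,800 × 0.0059000 / (1 − (1+0.0059000)^−144) = $2,176.83.
Total interest on Plan B = 144 × $2,176.83 − $210,800 = $102,663.52.
Plan B is lower by $3,563.28.

Plan B by $3,563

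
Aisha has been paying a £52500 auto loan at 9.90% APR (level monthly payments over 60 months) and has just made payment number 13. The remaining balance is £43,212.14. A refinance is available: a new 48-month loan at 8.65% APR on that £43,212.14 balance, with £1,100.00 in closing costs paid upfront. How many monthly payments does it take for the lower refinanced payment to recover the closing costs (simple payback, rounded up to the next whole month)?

Current payment = 52,500 × 9.9%/12 / (1 − (1+0.0082500)^−60) = £1,112.89.
Refinanced payment = 43,212.14 × 0.0072083 / (1 − (1+0.0072083)^−48) = £1,068.17.
Monthly savings = £1,112.89 − £1,068.17 = £44.72.
Break-even = £1,100.00 / £44.72 = 24.60 → 25 months.

25 months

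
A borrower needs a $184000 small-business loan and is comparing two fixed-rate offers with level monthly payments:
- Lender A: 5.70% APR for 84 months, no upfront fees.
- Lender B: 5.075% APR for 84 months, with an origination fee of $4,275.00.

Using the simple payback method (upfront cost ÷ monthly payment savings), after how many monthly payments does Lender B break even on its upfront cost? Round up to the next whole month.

Lender A: monthly rate = 5.7%/12 = 0.0047500; payment = 184,000 × 0.0047500 / (1 − (1+0.0047500)^−84) = $2,661.59.
Lender B: at 5.075% the monthly rate is 0.0042292, so the payment is 184,000 × 0.0042292 / (1 − 1.0042292^−84) = $2,607.13.
Monthly savings = $2,661.59 − $2,607.13 = $54.46.
Break-even = $4,275.00 / $54.46 = 78.50 → 79 months.

79 months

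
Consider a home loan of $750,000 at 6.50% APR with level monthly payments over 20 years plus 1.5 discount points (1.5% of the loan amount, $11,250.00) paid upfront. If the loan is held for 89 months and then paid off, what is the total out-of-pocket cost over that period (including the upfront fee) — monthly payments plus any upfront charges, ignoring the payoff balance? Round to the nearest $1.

$508,920

At 6.50% the monthly rate is 0.0054167, so the payment is 750,000 × 0.0054167 / (1 − 1.0054167^−240) = $5,591.80.
Total outlay = 89 × $5,591.80 + $11,250.00 = $508,920.20.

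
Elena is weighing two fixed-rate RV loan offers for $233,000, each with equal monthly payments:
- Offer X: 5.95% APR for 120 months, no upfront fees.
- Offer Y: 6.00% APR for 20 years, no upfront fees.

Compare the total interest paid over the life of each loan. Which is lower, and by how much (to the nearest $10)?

Offer X: monthly rate = 5.95%/12 = 0.0049583; payment = 233,000 × 0.0049583 / (1 − (1+0.0049583)^−120) = $2,580.93.
Total interest on Offer X = 120 × $2,580.93 − $233,000 = $76,711.60.
Offer Y: monthly rate = 6%/12 = 0.0050000; payment = 233,000 × 0.0050000 / (1 − (1+0.0050000)^−240) = $1,669.28.
Total interest on Offer Y = 240 × $1,669.28 − $233,000 = $167,627.20.
Offer X is lower by $90,915.60.

Offer X by $90,920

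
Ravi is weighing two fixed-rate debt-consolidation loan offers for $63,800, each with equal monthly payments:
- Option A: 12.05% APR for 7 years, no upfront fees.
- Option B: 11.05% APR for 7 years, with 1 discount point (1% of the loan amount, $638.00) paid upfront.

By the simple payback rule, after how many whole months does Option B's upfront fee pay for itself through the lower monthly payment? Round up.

Option A: at 12.05% the monthly rate is 0.0100417, so the payment is 63,800 × 0.0100417 / (1 − 1.0100417^−84) = $1,127.95.
Option B: monthly rate = 11.05%/12 = 0.0092083; payment = 63,800 × 0.0092083 / (1 − (1+0.0092083)^−84) = $1,094.09.
Monthly savings = $1,127.95 − $1,094.09 = $33.86.
Break-even = $638.00 / $33.86 = 18.84 → 19 months.

19 months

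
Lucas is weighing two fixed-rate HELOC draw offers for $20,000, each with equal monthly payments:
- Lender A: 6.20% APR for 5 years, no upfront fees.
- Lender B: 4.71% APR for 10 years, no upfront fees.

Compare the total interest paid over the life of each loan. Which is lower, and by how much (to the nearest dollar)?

Lender A by $1,806

Lender A: monthly rate = 6.2%/12 = 0.0051667; payment = 20,000 × 0.0051667 / (1 − (1+0.0051667)^−60) = $388.52.
Total interest on Lender A = 60 × $388.52 − $20,000 = $3,311.20.
Lender B: monthly rate = 4.71%/12 = 0.0039250; payment = 20,000 × 0.0039250 / (1 − (1+0.0039250)^−120) = $209.31.
Total interest on Lender B = 120 × $209.31 − $20,000 = $5,117.20.
Lender A is lower by $1,806.00.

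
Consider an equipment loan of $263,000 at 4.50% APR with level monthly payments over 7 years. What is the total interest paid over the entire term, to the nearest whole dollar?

Monthly rate = 4.5%/12 = 0.0037500; payment = 263,000 × 0.0037500 / (1 − (1+0.0037500)^−84) = $3,655.74.
Total paid = 84 × $3,655.74 = $307,082.16; interest = $307,082.16 − $263,000 = $44,082.16.

$44,082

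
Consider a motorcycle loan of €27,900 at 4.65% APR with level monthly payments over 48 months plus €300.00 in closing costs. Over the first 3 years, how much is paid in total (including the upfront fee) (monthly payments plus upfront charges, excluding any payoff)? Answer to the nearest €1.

€23,272

Monthly rate = 4.65%/12 = 0.0038750; payment = 27,900 × 0.0038750 / (1 − (1+0.0038750)^−48) = €638.10.
Total outlay = 36 × €638.10 + €300.00 = €23,271.60.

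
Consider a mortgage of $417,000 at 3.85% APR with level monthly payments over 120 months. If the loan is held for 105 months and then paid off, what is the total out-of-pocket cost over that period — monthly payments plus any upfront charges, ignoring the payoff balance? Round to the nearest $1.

$440,187

At 3.85% the monthly rate is 0.0032083, so the payment is 417,000 × 0.0032083 / (1 − 1.0032083^−120) = $4,192.26.
Total outlay = 105 × $4,192.26 = $440,187.30.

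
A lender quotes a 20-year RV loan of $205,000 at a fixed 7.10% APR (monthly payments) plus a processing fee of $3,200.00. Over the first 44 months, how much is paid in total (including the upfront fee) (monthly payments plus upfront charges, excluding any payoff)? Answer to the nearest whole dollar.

$73,674

Monthly rate = 7.1%/12 = 0.0059167; payment = 205,000 × 0.0059167 / (1 − (1+0.0059167)^−240) = $1,601.69.
Total outlay = 44 × $1,601.69 + $3,200.00 = $73,674.36.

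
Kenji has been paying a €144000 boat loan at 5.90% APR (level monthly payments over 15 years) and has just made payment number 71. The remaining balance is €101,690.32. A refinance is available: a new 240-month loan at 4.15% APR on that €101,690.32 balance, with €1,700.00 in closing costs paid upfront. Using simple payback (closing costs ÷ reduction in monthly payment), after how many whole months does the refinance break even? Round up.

3 months

Current payment = 144,000 × 5.9%/12 / (1 − (1+0.0049167)^−180) = €1,207.39.
Refinanced payment = 101,690.32 × 0.0034583 / (1 − (1+0.0034583)^−240) = €624.29.
Monthly savings = €1,207.39 − €624.29 = €583.10.
Break-even = €1,700.00 / €583.10 = 2.92 → 3 months.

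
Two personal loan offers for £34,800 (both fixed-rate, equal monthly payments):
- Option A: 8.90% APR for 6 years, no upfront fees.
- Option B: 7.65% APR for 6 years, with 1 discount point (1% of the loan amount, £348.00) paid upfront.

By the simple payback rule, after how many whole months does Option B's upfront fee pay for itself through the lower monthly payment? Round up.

17 months

Option A: at 8.90% the monthly rate is 0.0074167, so the payment is 34,800 × 0.0074167 / (1 − 1.0074167^−72) = £625.56.
Option B: monthly rate = 7.65%/12 = 0.0063750; payment = 34,800 × 0.0063750 / (1 − (1+0.0063750)^−72) = £604.23.
Monthly savings = £625.56 − £604.23 = £21.33.
Break-even = £348.00 / £21.33 = 16.32 → 17 months.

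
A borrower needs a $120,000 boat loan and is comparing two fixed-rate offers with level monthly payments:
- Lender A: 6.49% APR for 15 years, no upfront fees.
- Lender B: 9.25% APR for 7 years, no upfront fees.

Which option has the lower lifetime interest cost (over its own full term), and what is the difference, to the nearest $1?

Lender B by $24,581

Lender A: monthly rate = 6.49%/12 = 0.0054083; payment = 120,000 × 0.0054083 / (1 − (1+0.0054083)^−180) = $1,044.67.
Total interest on Lender A = 180 × $1,044.67 − $120,000 = $68,040.60.
Lender B: at 9.25% the monthly rate is 0.0077083, so the payment is 120,000 × 0.0077083 / (1 − 1.0077083^−84) = $1,945.95.
Total interest on Lender B = 84 × $1,945.95 − $120,000 = $43,459.80.
Lender B is lower by $24,580.80.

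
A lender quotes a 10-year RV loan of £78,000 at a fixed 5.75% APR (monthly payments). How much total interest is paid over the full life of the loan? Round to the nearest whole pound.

At 5.75% the monthly rate is 0.0047917, so the payment is 78,000 × 0.0047917 / (1 − 1.0047917^−120) = £856.20.
Total paid = 120 × £856.20 = £102,744.00; interest = £102,744.00 − £78,000 = £24,744.00.

£24,744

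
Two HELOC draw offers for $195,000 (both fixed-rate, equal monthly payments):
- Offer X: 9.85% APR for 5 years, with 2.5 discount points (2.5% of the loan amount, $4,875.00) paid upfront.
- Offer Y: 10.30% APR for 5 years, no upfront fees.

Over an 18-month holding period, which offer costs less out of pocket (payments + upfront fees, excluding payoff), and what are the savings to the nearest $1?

Offer X: at 9.85% the monthly rate is 0.0082083, so the payment is 195,000 × 0.0082083 / (1 − 1.0082083^−60) = $4,128.80.
Offer Y: monthly rate = 10.3%/12 = 0.0085833; payment = 195,000 × 0.0085833 / (1 − (1+0.0085833)^−60) = $4,172.02.
Over 18 months: Offer X costs 18 × $4,128.80 + $4,875.00 = $79,193.40; Offer Y costs 18 × $4,172.02 = $75,096.36.
Offer Y is cheaper by $79,193.40 − $75,096.36 = $4,097.04.

Offer Y by $4,097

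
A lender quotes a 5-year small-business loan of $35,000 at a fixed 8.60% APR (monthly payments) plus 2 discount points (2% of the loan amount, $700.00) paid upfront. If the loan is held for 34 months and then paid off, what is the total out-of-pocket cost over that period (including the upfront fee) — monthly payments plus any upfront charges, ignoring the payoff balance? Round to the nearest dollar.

$25,172

At 8.60% the monthly rate is 0.0071667, so the payment is 35,000 × 0.0071667 / (1 − 1.0071667^−60) = $719.77.
Total outlay = 34 × $719.77 + $700.00 = $25,172.18.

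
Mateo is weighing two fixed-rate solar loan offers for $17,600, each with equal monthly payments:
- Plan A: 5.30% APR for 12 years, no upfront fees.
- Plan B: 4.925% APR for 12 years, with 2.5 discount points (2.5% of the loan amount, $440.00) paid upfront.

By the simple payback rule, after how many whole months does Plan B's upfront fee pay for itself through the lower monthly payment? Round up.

133 months

Plan A: at 5.30% the monthly rate is 0.0044167, so the payment is 17,600 × 0.0044167 / (1 − 1.0044167^−144) = $165.44.
Plan B: monthly rate = 4.925%/12 = 0.0041042; payment = 17,600 × 0.0041042 / (1 − (1+0.0041042)^−144) = $162.12.
Monthly savings = $165.44 − $162.12 = $3.32.
Break-even = $440.00 / $3.32 = 132.53 → 133 months.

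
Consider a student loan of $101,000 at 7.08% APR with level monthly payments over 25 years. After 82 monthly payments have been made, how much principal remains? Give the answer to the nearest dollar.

$88,065

With monthly rate i = 7.08%/12 = 0.0059000, the balance after k of n payments is P · [(1+i)^n − (1+i)^k] / [(1+i)^n − 1].
(1+0.0059000)^300 = 5.84039801 and (1+0.0059000)^82 = 1.61992261, so the balance is 101,000 × (5.84039801 − 1.61992261) / (5.84039801 − 1) = $88,064.66.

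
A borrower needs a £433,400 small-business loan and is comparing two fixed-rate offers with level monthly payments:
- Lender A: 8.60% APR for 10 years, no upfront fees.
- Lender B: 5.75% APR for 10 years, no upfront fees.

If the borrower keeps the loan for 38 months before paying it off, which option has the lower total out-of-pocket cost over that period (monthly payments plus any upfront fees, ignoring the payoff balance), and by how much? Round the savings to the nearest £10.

Lender B by £24,300

Lender A: at 8.60% the monthly rate is 0.0071667, so the payment is 433,400 × 0.0071667 / (1 − 1.0071667^−120) = £5,396.75.
Lender B: at 5.75% the monthly rate is 0.0047917, so the payment is 433,400 × 0.0047917 / (1 − 1.0047917^−120) = £4,757.40.
Over 38 months: Lender A costs 38 × £5,396.75 = £205,076.50; Lender B costs 38 × £4,757.40 = £180,781.20.
Lender B is cheaper by £205,076.50 − £180,781.20 = £24,295.30.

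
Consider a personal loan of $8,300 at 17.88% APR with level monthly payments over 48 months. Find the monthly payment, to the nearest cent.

Monthly rate = 17.88%/12 = 0.0149000; payment = 8,300 × 0.0149000 / (1 − (1+0.0149000)^−48) = $243.29.

$243.29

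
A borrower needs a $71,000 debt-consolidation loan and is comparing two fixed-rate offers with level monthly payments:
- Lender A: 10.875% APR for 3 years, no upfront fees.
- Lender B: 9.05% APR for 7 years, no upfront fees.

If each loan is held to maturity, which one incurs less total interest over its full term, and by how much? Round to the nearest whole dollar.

Lender A by $12,578

Lender A: at 10.875% the monthly rate is 0.0090625, so the payment is 71,000 × 0.0090625 / (1 − 1.0090625^−36) = $2,320.25.
Total interest on Lender A = 36 × $2,320.25 − $71,000 = $12,529.00.
Lender B: at 9.05% the monthly rate is 0.0075417, so the payment is 71,000 × 0.0075417 / (1 − 1.0075417^−84) = $1,144.13.
Total interest on Lender B = 84 × $1,144.13 − $71,000 = $25,106.92.
Lender A is lower by $12,577.92.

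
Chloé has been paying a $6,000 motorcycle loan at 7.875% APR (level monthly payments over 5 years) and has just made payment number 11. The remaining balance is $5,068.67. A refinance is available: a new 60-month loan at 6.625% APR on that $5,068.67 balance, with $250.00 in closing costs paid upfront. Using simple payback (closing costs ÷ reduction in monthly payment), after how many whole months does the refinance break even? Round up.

Current payment = 6,000 × 7.875%/12 / (1 − (1+0.0065625)^−60) = $121.30.
Refinanced payment = 5,068.67 × 0.0055208 / (1 − (1+0.0055208)^−60) = $99.47.
Monthly savings = $121.30 − $99.47 = $21.83.
Break-even = $250.00 / $21.83 = 11.45 → 12 months.

12 months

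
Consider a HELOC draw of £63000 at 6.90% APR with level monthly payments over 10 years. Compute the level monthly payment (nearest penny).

£728.24

Monthly rate = 6.9%/12 = 0.0057500; payment = 63,000 × 0.0057500 / (1 − (1+0.0057500)^−120) = £728.24.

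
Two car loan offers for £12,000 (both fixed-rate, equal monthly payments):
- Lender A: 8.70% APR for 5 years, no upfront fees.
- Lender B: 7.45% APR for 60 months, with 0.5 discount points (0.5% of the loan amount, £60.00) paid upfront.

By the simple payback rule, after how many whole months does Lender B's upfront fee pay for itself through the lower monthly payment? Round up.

9 months

Lender A: monthly rate = 8.7%/12 = 0.0072500; payment = 12,000 × 0.0072500 / (1 − (1+0.0072500)^−60) = £247.36.
Lender B: monthly rate = 7.45%/12 = 0.0062083; payment = 12,000 × 0.0062083 / (1 − (1+0.0062083)^−60) = £240.17.
Monthly savings = £247.36 − £240.17 = £7.19.
Break-even = £60.00 / £7.19 = 8.34 → 9 months.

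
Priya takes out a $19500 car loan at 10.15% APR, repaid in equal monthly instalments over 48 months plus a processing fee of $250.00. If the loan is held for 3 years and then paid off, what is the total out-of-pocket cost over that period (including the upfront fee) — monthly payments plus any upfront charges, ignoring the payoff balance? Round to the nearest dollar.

$18,105

At 10.15% the monthly rate is 0.0084583, so the payment is 19,500 × 0.0084583 / (1 − 1.0084583^−48) = $495.98.
Total outlay = 36 × $495.98 + $250.00 = $18,105.28.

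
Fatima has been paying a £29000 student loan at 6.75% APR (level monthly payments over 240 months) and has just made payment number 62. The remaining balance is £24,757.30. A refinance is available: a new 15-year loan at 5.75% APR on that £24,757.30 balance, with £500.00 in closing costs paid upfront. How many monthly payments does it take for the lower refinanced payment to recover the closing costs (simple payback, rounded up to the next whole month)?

34 months

Current payment = 29,000 × 6.75%/12 / (1 − (1+0.0056250)^−240) = £220.51.
Refinanced payment = 24,757.30 × 0.0047917 / (1 − (1+0.0047917)^−180) = £205.59.
Monthly savings = £220.51 − £205.59 = £14.92.
Break-even = £500.00 / £14.92 = 33.51 → 34 months.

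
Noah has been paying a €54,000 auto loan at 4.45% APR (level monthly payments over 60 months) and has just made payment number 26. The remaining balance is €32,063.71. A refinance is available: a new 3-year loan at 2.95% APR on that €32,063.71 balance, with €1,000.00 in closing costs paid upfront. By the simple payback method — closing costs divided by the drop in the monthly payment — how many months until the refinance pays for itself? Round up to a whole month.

14 months

Current payment = 54,000 × 4.45%/12 / (1 − (1+0.0037083)^−60) = €1,005.50.
Refinanced payment = 32,063.71 × 0.0024583 / (1 − (1+0.0024583)^−36) = €931.75.
Monthly savings = €1,005.50 − €931.75 = €73.75.
Break-even = €1,000.00 / €73.75 = 13.56 → 14 months.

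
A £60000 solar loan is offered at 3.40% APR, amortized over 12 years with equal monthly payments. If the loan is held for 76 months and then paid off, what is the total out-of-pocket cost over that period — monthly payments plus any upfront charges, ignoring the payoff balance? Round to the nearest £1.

£38,609

At 3.40% the monthly rate is 0.0028333, so the payment is 60,000 × 0.0028333 / (1 − 1.0028333^−144) = £508.01.
Total outlay = 76 × £508.01 = £38,608.76.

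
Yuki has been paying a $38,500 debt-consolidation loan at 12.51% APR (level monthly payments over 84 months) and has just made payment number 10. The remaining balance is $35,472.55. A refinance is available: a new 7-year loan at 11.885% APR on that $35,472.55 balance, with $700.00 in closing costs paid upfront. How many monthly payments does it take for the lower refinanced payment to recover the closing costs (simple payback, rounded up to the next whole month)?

Current payment = 38,500 × 12.51%/12 / (1 − (1+0.0104250)^−84) = $690.18.
Refinanced payment = 35,472.55 × 0.0099042 / (1 − (1+0.0099042)^−84) = $624.01.
Monthly savings = $690.18 − $624.01 = $66.17.
Break-even = $700.00 / $66.17 = 10.58 → 11 months.

11 months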